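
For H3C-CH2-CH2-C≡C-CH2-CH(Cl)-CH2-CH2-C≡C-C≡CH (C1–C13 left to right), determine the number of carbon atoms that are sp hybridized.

C1: sp3
C2: sp3
C3: sp3
C4: sp ✓
C5: sp ✓
C6: sp3
C7: sp3
C8: sp3
C9: sp3
C10: sp ✓
C11: sp ✓
C12: sp ✓
C13: sp ✓
C4, C5, C10, C11, C12, C13 → 6 sp carbons.

6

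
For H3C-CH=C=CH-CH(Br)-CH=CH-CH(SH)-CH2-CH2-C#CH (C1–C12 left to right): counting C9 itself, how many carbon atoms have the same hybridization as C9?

C9 is sp3 (only σ bonds).
C1: sp3 ✓
C2: sp2
C3: sp
C4: sp2
C5: sp3 ✓
C6: sp2
C7: sp2
C8: sp3 ✓
C9: sp3 ✓
C10: sp3 ✓
C11: sp
C12: sp
5 carbons are sp3.

5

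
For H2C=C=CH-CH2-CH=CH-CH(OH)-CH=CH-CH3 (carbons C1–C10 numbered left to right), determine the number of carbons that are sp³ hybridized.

C1: sp2
C2: sp
C3: sp2
C4: sp3 ✓
C5: sp2
C6: sp2
C7: sp3 ✓
C8: sp2
C9: sp2
C10: sp3 ✓
C4, C7, C10 → 3 sp3 carbons.

3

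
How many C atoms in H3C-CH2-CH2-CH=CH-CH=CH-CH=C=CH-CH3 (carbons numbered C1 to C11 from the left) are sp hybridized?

C1: sp3
C2: sp3
C3: sp3
C4: sp2
C5: sp2
C6: sp2
C7: sp2
C8: sp2
C9: sp ✓
C10: sp2
C11: sp3
C9 → 1 sp carbon.

1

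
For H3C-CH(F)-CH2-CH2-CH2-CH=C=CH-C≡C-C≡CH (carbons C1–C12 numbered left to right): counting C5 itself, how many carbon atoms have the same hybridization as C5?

5

C5 is sp3 (only σ bonds).
C1: sp3 ✓
C2: sp3 ✓
C3: sp3 ✓
C4: sp3 ✓
C5: sp3 ✓
C6: sp2
C7: sp
C8: sp2
C9: sp
C10: sp
C11: sp
C12: sp
5 carbons are sp3.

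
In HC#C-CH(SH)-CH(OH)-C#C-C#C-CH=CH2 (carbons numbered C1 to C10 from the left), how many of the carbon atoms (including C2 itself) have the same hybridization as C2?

6

C2 is sp (two π bonds).
C1: sp ✓
C2: sp ✓
C3: sp3
C4: sp3
C5: sp ✓
C6: sp ✓
C7: sp ✓
C8: sp ✓
C9: sp2
C10: sp2
6 carbons are sp.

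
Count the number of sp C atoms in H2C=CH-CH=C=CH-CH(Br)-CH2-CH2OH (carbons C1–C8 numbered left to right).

C1: sp2
C2: sp2
C3: sp2
C4: sp ✓
C5: sp2
C6: sp3
C7: sp3
C8: sp3
C4 → 1 sp carbon.

1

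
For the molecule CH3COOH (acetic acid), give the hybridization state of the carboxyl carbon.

The carboxyl carbon carries 3 σ bonds, plus one π bond, giving a steric number of 3, so it is sp2.

sp^2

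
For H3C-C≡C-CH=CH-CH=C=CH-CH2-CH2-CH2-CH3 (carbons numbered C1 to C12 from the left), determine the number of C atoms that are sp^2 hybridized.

4

C1: sp3
C2: sp
C3: sp
C4: sp2 ✓
C5: sp2 ✓
C6: sp2 ✓
C7: sp
C8: sp2 ✓
C9: sp3
C10: sp3
C11: sp3
C12: sp3
C4, C5, C6, C8 → 4 sp2 carbons.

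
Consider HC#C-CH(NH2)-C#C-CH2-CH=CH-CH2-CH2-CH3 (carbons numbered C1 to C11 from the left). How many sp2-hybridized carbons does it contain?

2

C1: sp
C2: sp
C3: sp3
C4: sp
C5: sp
C6: sp3
C7: sp2 ✓
C8: sp2 ✓
C9: sp3
C10: sp3
C11: sp3
C7, C8 → 2 sp2 carbons.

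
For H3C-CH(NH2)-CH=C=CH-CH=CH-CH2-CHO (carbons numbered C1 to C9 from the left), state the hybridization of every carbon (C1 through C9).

C1 — 4 σ bonds. Steric number 4, so sp3.
C2 (4 σ bonds) has steric number 4: sp3.
C3 carries 3 σ bonds, plus one π bond, giving a steric number of 3, so it is sp2.
C4: 2 σ bonds, plus two π bonds; 2 regions of electron density → sp.
C5 (3 σ bonds, plus one π bond) has steric number 3: sp2.
C6 (3 σ bonds, plus one π bond) has steric number 3: sp2.
C7 carries 3 σ bonds, plus one π bond, giving a steric number of 3, so it is sp2.
C8 (4 σ bonds) has steric number 4: sp3.
C9 carries 3 σ bonds, plus one π bond, giving a steric number of 3, so it is sp2.

C1 sp3, C2 sp3, C3 sp2, C4 sp, C5 sp2, C6 sp2, C7 sp2, C8 sp3, C9 sp2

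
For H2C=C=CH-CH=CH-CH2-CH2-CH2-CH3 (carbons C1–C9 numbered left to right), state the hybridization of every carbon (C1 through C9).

C1 sp2, C2 sp, C3 sp2, C4 sp2, C5 sp2, C6 sp3, C7 sp3, C8 sp3, C9 sp3

C1 carries 3 σ bonds, plus one π bond, giving a steric number of 3, so it is sp2.
C2 is sp: 2 σ bonds, plus two π bonds, 2 electron-density regions.
C3 — 3 σ bonds, plus one π bond. Steric number 3, so sp2.
C4: 3 σ bonds, plus one π bond — 3 electron domains, sp2.
C5 is sp2: 3 σ bonds, plus one π bond, 3 electron-density regions.
C6 is sp3: 4 σ bonds, 4 electron-density regions.
C7 has 4 σ bonds: steric number 4 → sp3.
C8 is sp3: 4 σ bonds, 4 electron-density regions.
C9: 4 σ bonds; 4 regions of electron density → sp3.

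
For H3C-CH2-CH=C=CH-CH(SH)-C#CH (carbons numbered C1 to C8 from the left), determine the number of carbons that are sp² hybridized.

2

C1: sp3
C2: sp3
C3: sp2 ✓
C4: sp
C5: sp2 ✓
C6: sp3
C7: sp
C8: sp
C3, C5 → 2 sp2 carbons.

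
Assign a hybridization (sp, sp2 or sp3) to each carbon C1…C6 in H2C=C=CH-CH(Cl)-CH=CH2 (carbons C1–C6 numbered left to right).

C1: 3 σ bonds, plus one π bond — 3 electron domains, sp2.
C2: 2 σ bonds, plus two π bonds — 2 electron domains, sp.
C3 (3 σ bonds, plus one π bond) has steric number 3: sp2.
C4 carries 4 σ bonds, giving a steric number of 4, so it is sp3.
C5 carries 3 σ bonds, plus one π bond, giving a steric number of 3, so it is sp2.
C6: 3 σ bonds, plus one π bond — 3 electron domains, sp2.

C1 sp2, C2 sp, C3 sp2, C4 sp3, C5 sp2, C6 sp2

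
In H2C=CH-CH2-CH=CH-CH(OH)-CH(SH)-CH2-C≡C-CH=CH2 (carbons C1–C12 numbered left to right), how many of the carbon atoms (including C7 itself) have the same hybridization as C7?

C7 is sp3 (only σ bonds).
C1: sp2
C2: sp2
C3: sp3 ✓
C4: sp2
C5: sp2
C6: sp3 ✓
C7: sp3 ✓
C8: sp3 ✓
C9: sp
C10: sp
C11: sp2
C12: sp2
4 carbons are sp3.

4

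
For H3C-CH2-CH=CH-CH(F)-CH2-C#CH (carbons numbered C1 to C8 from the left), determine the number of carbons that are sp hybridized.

2

C1: sp3
C2: sp3
C3: sp2
C4: sp2
C5: sp3
C6: sp3
C7: sp ✓
C8: sp ✓
C7, C8 → 2 sp carbons.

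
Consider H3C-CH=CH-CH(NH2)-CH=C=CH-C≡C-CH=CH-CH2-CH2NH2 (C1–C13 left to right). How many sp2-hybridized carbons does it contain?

6

C1: sp3
C2: sp2 ✓
C3: sp2 ✓
C4: sp3
C5: sp2 ✓
C6: sp
C7: sp2 ✓
C8: sp
C9: sp
C10: sp2 ✓
C11: sp2 ✓
C12: sp3
C13: sp3
C2, C3, C5, C7, C10, C11 → 6 sp2 carbons.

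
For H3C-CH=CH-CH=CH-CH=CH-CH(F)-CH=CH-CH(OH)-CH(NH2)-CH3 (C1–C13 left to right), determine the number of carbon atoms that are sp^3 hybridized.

5

C1: sp3 ✓
C2: sp2
C3: sp2
C4: sp2
C5: sp2
C6: sp2
C7: sp2
C8: sp3 ✓
C9: sp2
C10: sp2
C11: sp3 ✓
C12: sp3 ✓
C13: sp3 ✓
C1, C8, C11, C12, C13 → 5 sp3 carbons.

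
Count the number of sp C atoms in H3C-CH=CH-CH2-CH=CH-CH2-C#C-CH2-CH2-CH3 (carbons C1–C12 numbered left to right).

2

C1: sp3
C2: sp2
C3: sp2
C4: sp3
C5: sp2
C6: sp2
C7: sp3
C8: sp ✓
C9: sp ✓
C10: sp3
C11: sp3
C12: sp3
C8, C9 → 2 sp carbons.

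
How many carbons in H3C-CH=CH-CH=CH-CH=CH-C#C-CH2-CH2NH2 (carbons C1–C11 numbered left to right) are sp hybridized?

C1: sp3
C2: sp2
C3: sp2
C4: sp2
C5: sp2
C6: sp2
C7: sp2
C8: sp ✓
C9: sp ✓
C10: sp3
C11: sp3
C8, C9 → 2 sp carbons.

2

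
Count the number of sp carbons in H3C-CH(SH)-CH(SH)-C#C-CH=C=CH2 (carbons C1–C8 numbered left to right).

C1: sp3
C2: sp3
C3: sp3
C4: sp ✓
C5: sp ✓
C6: sp2
C7: sp ✓
C8: sp2
C4, C5, C7 → 3 sp carbons.

3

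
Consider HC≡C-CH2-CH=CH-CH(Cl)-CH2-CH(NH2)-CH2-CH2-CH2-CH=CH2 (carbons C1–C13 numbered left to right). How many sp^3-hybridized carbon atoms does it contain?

7

C1: sp
C2: sp
C3: sp3 ✓
C4: sp2
C5: sp2
C6: sp3 ✓
C7: sp3 ✓
C8: sp3 ✓
C9: sp3 ✓
C10: sp3 ✓
C11: sp3 ✓
C12: sp2
C13: sp2
C3, C6, C7, C8, C9, C10, C11 → 7 sp3 carbons.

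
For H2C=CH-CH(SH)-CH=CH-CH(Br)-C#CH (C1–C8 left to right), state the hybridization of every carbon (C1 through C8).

C1 sp2, C2 sp2, C3 sp3, C4 sp2, C5 sp2, C6 sp3, C7 sp, C8 sp

C1: 3 σ bonds, plus one π bond; 3 regions of electron density → sp2.
C2 is sp2: 3 σ bonds, plus one π bond, 3 electron-density regions.
C3 has 4 σ bonds: steric number 4 → sp3.
C4 is sp2: 3 σ bonds, plus one π bond, 3 electron-density regions.
C5 is sp2: 3 σ bonds, plus one π bond, 3 electron-density regions.
C6 — 4 σ bonds. Steric number 4, so sp3.
C7 has 2 σ bonds, plus two π bonds: steric number 2 → sp.
C8 is sp: 2 σ bonds, plus two π bonds, 2 electron-density regions.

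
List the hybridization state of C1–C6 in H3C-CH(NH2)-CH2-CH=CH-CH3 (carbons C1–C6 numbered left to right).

C1 sp3, C2 sp3, C3 sp3, C4 sp2, C5 sp2, C6 sp3

C1 is sp3: 4 σ bonds, 4 electron-density regions.
C2 carries 4 σ bonds, giving a steric number of 4, so it is sp3.
C3 carries 4 σ bonds, giving a steric number of 4, so it is sp3.
C4 carries 3 σ bonds, plus one π bond, giving a steric number of 3, so it is sp2.
C5 is sp2: 3 σ bonds, plus one π bond, 3 electron-density regions.
C6: 4 σ bonds; 4 regions of electron density → sp3.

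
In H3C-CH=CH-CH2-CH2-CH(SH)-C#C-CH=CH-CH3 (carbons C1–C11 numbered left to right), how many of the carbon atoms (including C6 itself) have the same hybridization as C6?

5

C6 is sp3 (only σ bonds).
C1: sp3 ✓
C2: sp2
C3: sp2
C4: sp3 ✓
C5: sp3 ✓
C6: sp3 ✓
C7: sp
C8: sp
C9: sp2
C10: sp2
C11: sp3 ✓
5 carbons are sp3.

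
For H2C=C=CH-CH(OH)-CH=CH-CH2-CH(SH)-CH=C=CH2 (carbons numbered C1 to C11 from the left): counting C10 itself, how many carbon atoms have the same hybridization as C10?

2

C10 is sp (two π bonds).
C1: sp2
C2: sp ✓
C3: sp2
C4: sp3
C5: sp2
C6: sp2
C7: sp3
C8: sp3
C9: sp2
C10: sp ✓
C11: sp2
2 carbons are sp.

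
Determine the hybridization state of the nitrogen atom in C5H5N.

sp²

N has two σ bonds and one lone pair in the ring plane (steric number 3 → sp2); its p orbital contributes one electron to the aromatic π system via the C=N double bond.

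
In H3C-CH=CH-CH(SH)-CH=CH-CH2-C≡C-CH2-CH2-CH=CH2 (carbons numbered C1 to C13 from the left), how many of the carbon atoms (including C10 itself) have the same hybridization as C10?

C10 is sp3 (only σ bonds).
C1: sp3 ✓
C2: sp2
C3: sp2
C4: sp3 ✓
C5: sp2
C6: sp2
C7: sp3 ✓
C8: sp
C9: sp
C10: sp3 ✓
C11: sp3 ✓
C12: sp2
C13: sp2
5 carbons are sp3.

5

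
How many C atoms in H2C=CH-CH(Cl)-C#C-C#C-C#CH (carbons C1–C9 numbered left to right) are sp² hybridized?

2

C1: sp2 ✓
C2: sp2 ✓
C3: sp3
C4: sp
C5: sp
C6: sp
C7: sp
C8: sp
C9: sp
C1, C2 → 2 sp2 carbons.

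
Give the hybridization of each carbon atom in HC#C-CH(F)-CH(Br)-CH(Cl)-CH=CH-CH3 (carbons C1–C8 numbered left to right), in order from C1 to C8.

C1: 2 σ bonds, plus two π bonds — 2 electron domains, sp.
C2: 2 σ bonds, plus two π bonds — 2 electron domains, sp.
C3 carries 4 σ bonds, giving a steric number of 4, so it is sp3.
C4: 4 σ bonds; 4 regions of electron density → sp3.
C5 has 4 σ bonds: steric number 4 → sp3.
C6 carries 3 σ bonds, plus one π bond, giving a steric number of 3, so it is sp2.
C7 is sp2: 3 σ bonds, plus one π bond, 3 electron-density regions.
C8 — 4 σ bonds. Steric number 4, so sp3.

C1 sp, C2 sp, C3 sp3, C4 sp3, C5 sp3, C6 sp2, C7 sp2, C8 sp3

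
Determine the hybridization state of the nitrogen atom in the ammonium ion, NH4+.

sp³

Four σ bonds, no lone pair → sp3, tetrahedral.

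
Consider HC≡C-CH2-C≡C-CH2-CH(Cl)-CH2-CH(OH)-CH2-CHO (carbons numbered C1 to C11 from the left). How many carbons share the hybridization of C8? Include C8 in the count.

6

C8 is sp3 (only σ bonds).
C1: sp
C2: sp
C3: sp3 ✓
C4: sp
C5: sp
C6: sp3 ✓
C7: sp3 ✓
C8: sp3 ✓
C9: sp3 ✓
C10: sp3 ✓
C11: sp2
6 carbons are sp3.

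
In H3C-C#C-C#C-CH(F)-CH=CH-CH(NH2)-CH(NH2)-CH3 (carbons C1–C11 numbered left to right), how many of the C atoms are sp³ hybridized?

C1: sp3 ✓
C2: sp
C3: sp
C4: sp
C5: sp
C6: sp3 ✓
C7: sp2
C8: sp2
C9: sp3 ✓
C10: sp3 ✓
C11: sp3 ✓
C1, C6, C9, C10, C11 → 5 sp3 carbons.

5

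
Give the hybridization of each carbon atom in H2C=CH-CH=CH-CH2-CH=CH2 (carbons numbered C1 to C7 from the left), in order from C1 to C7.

C1 sp2, C2 sp2, C3 sp2, C4 sp2, C5 sp3, C6 sp2, C7 sp2

C1: 3 σ bonds, plus one π bond; 3 regions of electron density → sp2.
C2: 3 σ bonds, plus one π bond; 3 regions of electron density → sp2.
C3 is sp2: 3 σ bonds, plus one π bond, 3 electron-density regions.
C4: 3 σ bonds, plus one π bond — 3 electron domains, sp2.
C5: 4 σ bonds — 4 electron domains, sp3.
C6 carries 3 σ bonds, plus one π bond, giving a steric number of 3, so it is sp2.
C7 — 3 σ bonds, plus one π bond. Steric number 3, so sp2.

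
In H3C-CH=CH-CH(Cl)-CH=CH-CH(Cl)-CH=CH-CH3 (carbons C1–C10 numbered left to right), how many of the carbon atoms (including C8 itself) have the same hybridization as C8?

C8 is sp2 (one π bond).
C1: sp3
C2: sp2 ✓
C3: sp2 ✓
C4: sp3
C5: sp2 ✓
C6: sp2 ✓
C7: sp3
C8: sp2 ✓
C9: sp2 ✓
C10: sp3
6 carbons are sp2.

6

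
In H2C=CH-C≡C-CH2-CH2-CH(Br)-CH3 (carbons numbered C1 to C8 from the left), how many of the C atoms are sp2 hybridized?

2

C1: sp2 ✓
C2: sp2 ✓
C3: sp
C4: sp
C5: sp3
C6: sp3
C7: sp3
C8: sp3
C1, C2 → 2 sp2 carbons.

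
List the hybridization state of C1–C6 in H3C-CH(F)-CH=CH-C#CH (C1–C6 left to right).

C1 — 4 σ bonds. Steric number 4, so sp3.
C2 (4 σ bonds) has steric number 4: sp3.
C3: 3 σ bonds, plus one π bond; 3 regions of electron density → sp2.
C4 (3 σ bonds, plus one π bond) has steric number 3: sp2.
C5 — 2 σ bonds, plus two π bonds. Steric number 2, so sp.
C6: 2 σ bonds, plus two π bonds — 2 electron domains, sp.

C1 sp3, C2 sp3, C3 sp2, C4 sp2, C5 sp, C6 sp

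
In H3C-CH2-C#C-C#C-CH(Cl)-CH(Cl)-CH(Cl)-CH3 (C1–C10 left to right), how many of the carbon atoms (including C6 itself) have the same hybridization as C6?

4

C6 is sp (two π bonds).
C1: sp3
C2: sp3
C3: sp ✓
C4: sp ✓
C5: sp ✓
C6: sp ✓
C7: sp3
C8: sp3
C9: sp3
C10: sp3
4 carbons are sp.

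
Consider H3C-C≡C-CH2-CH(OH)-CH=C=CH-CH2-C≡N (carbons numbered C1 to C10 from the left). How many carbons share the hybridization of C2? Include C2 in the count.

4

C2 is sp (two π bonds).
C1: sp3
C2: sp ✓
C3: sp ✓
C4: sp3
C5: sp3
C6: sp2
C7: sp ✓
C8: sp2
C9: sp3
C10: sp ✓
4 carbons are sp.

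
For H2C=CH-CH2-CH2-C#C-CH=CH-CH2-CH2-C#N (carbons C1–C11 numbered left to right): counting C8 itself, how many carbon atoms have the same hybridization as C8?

C8 is sp2 (one π bond).
C1: sp2 ✓
C2: sp2 ✓
C3: sp3
C4: sp3
C5: sp
C6: sp
C7: sp2 ✓
C8: sp2 ✓
C9: sp3
C10: sp3
C11: sp
4 carbons are sp2.

4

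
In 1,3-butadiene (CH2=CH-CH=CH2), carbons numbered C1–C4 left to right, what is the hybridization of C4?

sp²

C4 carries 3 σ bonds, plus one π bond, giving a steric number of 3, so it is sp2.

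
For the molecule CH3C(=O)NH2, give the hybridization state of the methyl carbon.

sp^3

The methyl carbon — 4 σ bonds. Steric number 4, so sp3.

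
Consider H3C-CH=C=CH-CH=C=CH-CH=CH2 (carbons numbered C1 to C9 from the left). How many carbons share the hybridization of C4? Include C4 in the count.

6

C4 is sp2 (one π bond).
C1: sp3
C2: sp2 ✓
C3: sp
C4: sp2 ✓
C5: sp2 ✓
C6: sp
C7: sp2 ✓
C8: sp2 ✓
C9: sp2 ✓
6 carbons are sp2.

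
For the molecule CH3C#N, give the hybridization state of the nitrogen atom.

N has one σ bond and one lone pair: steric number 2 → sp.

sp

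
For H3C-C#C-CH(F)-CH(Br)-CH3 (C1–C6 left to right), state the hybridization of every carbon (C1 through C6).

C1: 4 σ bonds — 4 electron domains, sp3.
C2 — 2 σ bonds, plus two π bonds. Steric number 2, so sp.
C3 has 2 σ bonds, plus two π bonds: steric number 2 → sp.
C4 is sp3: 4 σ bonds, 4 electron-density regions.
C5: 4 σ bonds — 4 electron domains, sp3.
C6: 4 σ bonds — 4 electron domains, sp3.

C1 sp3, C2 sp, C3 sp, C4 sp3, C5 sp3, C6 sp3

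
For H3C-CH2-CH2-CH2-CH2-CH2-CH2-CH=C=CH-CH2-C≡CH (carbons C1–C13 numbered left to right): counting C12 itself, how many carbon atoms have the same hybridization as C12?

C12 is sp (two π bonds).
C1: sp3
C2: sp3
C3: sp3
C4: sp3
C5: sp3
C6: sp3
C7: sp3
C8: sp2
C9: sp ✓
C10: sp2
C11: sp3
C12: sp ✓
C13: sp ✓
3 carbons are sp.

3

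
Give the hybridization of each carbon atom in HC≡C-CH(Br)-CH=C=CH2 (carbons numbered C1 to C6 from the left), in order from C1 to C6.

C1: 2 σ bonds, plus two π bonds — 2 electron domains, sp.
C2 (2 σ bonds, plus two π bonds) has steric number 2: sp.
C3 is sp3: 4 σ bonds, 4 electron-density regions.
C4: 3 σ bonds, plus one π bond — 3 electron domains, sp2.
C5 (2 σ bonds, plus two π bonds) has steric number 2: sp.
C6 has 3 σ bonds, plus one π bond: steric number 3 → sp2.

C1 sp, C2 sp, C3 sp3, C4 sp2, C5 sp, C6 sp2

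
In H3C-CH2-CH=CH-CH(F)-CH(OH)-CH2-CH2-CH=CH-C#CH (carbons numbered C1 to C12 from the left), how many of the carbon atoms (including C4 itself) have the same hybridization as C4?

C4 is sp2 (one π bond).
C1: sp3
C2: sp3
C3: sp2 ✓
C4: sp2 ✓
C5: sp3
C6: sp3
C7: sp3
C8: sp3
C9: sp2 ✓
C10: sp2 ✓
C11: sp
C12: sp
4 carbons are sp2.

4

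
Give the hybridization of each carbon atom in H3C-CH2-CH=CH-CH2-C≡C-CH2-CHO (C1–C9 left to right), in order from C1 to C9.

C1 sp3, C2 sp3, C3 sp2, C4 sp2, C5 sp3, C6 sp, C7 sp, C8 sp3, C9 sp2

C1 is sp3: 4 σ bonds, 4 electron-density regions.
C2: 4 σ bonds; 4 regions of electron density → sp3.
C3 carries 3 σ bonds, plus one π bond, giving a steric number of 3, so it is sp2.
C4: 3 σ bonds, plus one π bond — 3 electron domains, sp2.
C5 — 4 σ bonds. Steric number 4, so sp3.
C6 (2 σ bonds, plus two π bonds) has steric number 2: sp.
C7: 2 σ bonds, plus two π bonds; 2 regions of electron density → sp.
C8 carries 4 σ bonds, giving a steric number of 4, so it is sp3.
C9 — 3 σ bonds, plus one π bond. Steric number 3, so sp2.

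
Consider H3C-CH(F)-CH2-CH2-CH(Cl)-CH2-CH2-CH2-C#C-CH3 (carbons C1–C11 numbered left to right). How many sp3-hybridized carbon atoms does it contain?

C1: sp3 ✓
C2: sp3 ✓
C3: sp3 ✓
C4: sp3 ✓
C5: sp3 ✓
C6: sp3 ✓
C7: sp3 ✓
C8: sp3 ✓
C9: sp
C10: sp
C11: sp3 ✓
C1, C2, C3, C4, C5, C6, C7, C8, C11 → 9 sp3 carbons.

9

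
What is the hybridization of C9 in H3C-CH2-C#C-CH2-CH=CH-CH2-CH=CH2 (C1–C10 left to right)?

sp²

C9 carries 3 σ bonds, plus one π bond, giving a steric number of 3, so it is sp2.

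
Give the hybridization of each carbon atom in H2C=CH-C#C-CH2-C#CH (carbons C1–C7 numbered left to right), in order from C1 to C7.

C1: 3 σ bonds, plus one π bond — 3 electron domains, sp2.
C2 — 3 σ bonds, plus one π bond. Steric number 3, so sp2.
C3 carries 2 σ bonds, plus two π bonds, giving a steric number of 2, so it is sp.
C4 — 2 σ bonds, plus two π bonds. Steric number 2, so sp.
C5 — 4 σ bonds. Steric number 4, so sp3.
C6 (2 σ bonds, plus two π bonds) has steric number 2: sp.
C7: 2 σ bonds, plus two π bonds — 2 electron domains, sp.

C1 sp2, C2 sp2, C3 sp, C4 sp, C5 sp3, C6 sp, C7 sp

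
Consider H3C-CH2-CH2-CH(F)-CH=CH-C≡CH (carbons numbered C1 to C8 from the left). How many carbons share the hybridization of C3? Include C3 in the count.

C3 is sp3 (only σ bonds).
C1: sp3 ✓
C2: sp3 ✓
C3: sp3 ✓
C4: sp3 ✓
C5: sp2
C6: sp2
C7: sp
C8: sp
4 carbons are sp3.

4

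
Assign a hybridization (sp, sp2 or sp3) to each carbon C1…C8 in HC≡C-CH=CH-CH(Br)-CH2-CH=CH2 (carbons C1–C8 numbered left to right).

C1: 2 σ bonds, plus two π bonds; 2 regions of electron density → sp.
C2: 2 σ bonds, plus two π bonds; 2 regions of electron density → sp.
C3: 3 σ bonds, plus one π bond; 3 regions of electron density → sp2.
C4: 3 σ bonds, plus one π bond — 3 electron domains, sp2.
C5 is sp3: 4 σ bonds, 4 electron-density regions.
C6 has 4 σ bonds: steric number 4 → sp3.
C7: 3 σ bonds, plus one π bond — 3 electron domains, sp2.
C8 carries 3 σ bonds, plus one π bond, giving a steric number of 3, so it is sp2.

C1 sp, C2 sp, C3 sp2, C4 sp2, C5 sp3, C6 sp3, C7 sp2, C8 sp2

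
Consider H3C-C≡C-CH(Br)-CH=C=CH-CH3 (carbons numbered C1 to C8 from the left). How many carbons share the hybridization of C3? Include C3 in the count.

C3 is sp (two π bonds).
C1: sp3
C2: sp ✓
C3: sp ✓
C4: sp3
C5: sp2
C6: sp ✓
C7: sp2
C8: sp3
3 carbons are sp.

3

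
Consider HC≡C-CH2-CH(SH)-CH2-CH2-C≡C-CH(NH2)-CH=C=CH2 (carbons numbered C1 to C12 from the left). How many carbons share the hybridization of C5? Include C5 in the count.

5

C5 is sp3 (only σ bonds).
C1: sp
C2: sp
C3: sp3 ✓
C4: sp3 ✓
C5: sp3 ✓
C6: sp3 ✓
C7: sp
C8: sp
C9: sp3 ✓
C10: sp2
C11: sp
C12: sp2
5 carbons are sp3.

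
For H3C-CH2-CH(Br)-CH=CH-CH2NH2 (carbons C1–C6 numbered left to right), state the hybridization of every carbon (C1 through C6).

C1 sp3, C2 sp3, C3 sp3, C4 sp2, C5 sp2, C6 sp3

C1 — 4 σ bonds. Steric number 4, so sp3.
C2: 4 σ bonds; 4 regions of electron density → sp3.
C3: 4 σ bonds; 4 regions of electron density → sp3.
C4 has 3 σ bonds, plus one π bond: steric number 3 → sp2.
C5 is sp2: 3 σ bonds, plus one π bond, 3 electron-density regions.
C6 has 4 σ bonds: steric number 4 → sp3.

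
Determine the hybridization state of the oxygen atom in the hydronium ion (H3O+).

Three σ bonds + one lone pair = steric number 4 → sp3.

sp³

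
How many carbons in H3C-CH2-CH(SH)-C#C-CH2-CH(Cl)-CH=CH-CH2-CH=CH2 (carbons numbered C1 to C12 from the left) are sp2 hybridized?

C1: sp3
C2: sp3
C3: sp3
C4: sp
C5: sp
C6: sp3
C7: sp3
C8: sp2 ✓
C9: sp2 ✓
C10: sp3
C11: sp2 ✓
C12: sp2 ✓
C8, C9, C11, C12 → 4 sp2 carbons.

4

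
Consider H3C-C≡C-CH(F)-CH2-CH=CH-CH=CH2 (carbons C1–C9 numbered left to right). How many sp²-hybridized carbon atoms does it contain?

C1: sp3
C2: sp
C3: sp
C4: sp3
C5: sp3
C6: sp2 ✓
C7: sp2 ✓
C8: sp2 ✓
C9: sp2 ✓
C6, C7, C8, C9 → 4 sp2 carbons.

4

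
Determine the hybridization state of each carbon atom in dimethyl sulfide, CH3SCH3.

Each carbon atom: 4 σ bonds — 4 electron domains, sp3.

sp^3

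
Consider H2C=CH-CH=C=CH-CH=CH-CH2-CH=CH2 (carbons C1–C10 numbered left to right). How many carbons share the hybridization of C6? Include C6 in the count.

C6 is sp2 (one π bond).
C1: sp2 ✓
C2: sp2 ✓
C3: sp2 ✓
C4: sp
C5: sp2 ✓
C6: sp2 ✓
C7: sp2 ✓
C8: sp3
C9: sp2 ✓
C10: sp2 ✓
8 carbons are sp2.

8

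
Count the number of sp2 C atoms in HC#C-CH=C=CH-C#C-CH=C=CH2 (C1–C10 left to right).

C1: sp
C2: sp
C3: sp2 ✓
C4: sp
C5: sp2 ✓
C6: sp
C7: sp
C8: sp2 ✓
C9: sp
C10: sp2 ✓
C3, C5, C8, C10 → 4 sp2 carbons.

4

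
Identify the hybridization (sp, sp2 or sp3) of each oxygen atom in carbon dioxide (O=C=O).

sp²

One σ bond + two lone pairs = steric number 3 → sp2.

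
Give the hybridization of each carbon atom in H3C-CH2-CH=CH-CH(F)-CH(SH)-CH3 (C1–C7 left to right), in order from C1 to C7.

C1 sp3, C2 sp3, C3 sp2, C4 sp2, C5 sp3, C6 sp3, C7 sp3

C1 carries 4 σ bonds, giving a steric number of 4, so it is sp3.
C2 is sp3: 4 σ bonds, 4 electron-density regions.
C3 carries 3 σ bonds, plus one π bond, giving a steric number of 3, so it is sp2.
C4 — 3 σ bonds, plus one π bond. Steric number 3, so sp2.
C5: 4 σ bonds; 4 regions of electron density → sp3.
C6: 4 σ bonds — 4 electron domains, sp3.
C7 (4 σ bonds) has steric number 4: sp3.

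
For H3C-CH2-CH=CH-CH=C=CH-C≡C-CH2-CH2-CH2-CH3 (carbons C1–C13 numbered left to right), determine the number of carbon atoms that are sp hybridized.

3

C1: sp3
C2: sp3
C3: sp2
C4: sp2
C5: sp2
C6: sp ✓
C7: sp2
C8: sp ✓
C9: sp ✓
C10: sp3
C11: sp3
C12: sp3
C13: sp3
C6, C8, C9 → 3 sp carbons.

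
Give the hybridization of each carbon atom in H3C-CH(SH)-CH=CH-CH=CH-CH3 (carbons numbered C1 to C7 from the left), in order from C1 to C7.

C1 (4 σ bonds) has steric number 4: sp3.
C2 is sp3: 4 σ bonds, 4 electron-density regions.
C3 is sp2: 3 σ bonds, plus one π bond, 3 electron-density regions.
C4: 3 σ bonds, plus one π bond — 3 electron domains, sp2.
C5: 3 σ bonds, plus one π bond; 3 regions of electron density → sp2.
C6 (3 σ bonds, plus one π bond) has steric number 3: sp2.
C7 — 4 σ bonds. Steric number 4, so sp3.

C1 sp3, C2 sp3, C3 sp2, C4 sp2, C5 sp2, C6 sp2, C7 sp3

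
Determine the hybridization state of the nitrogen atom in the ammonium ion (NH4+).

sp^3

Four σ bonds, no lone pair → sp3, tetrahedral.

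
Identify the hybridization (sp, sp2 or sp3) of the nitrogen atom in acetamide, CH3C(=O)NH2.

The nitrogen lone pair is delocalised into the carbonyl π system (amide resonance), so N is planar sp2 rather than the sp3 a naive steric count of 4 would suggest.

sp²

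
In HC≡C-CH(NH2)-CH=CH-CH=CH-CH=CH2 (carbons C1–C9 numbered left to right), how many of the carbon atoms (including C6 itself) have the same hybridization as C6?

C6 is sp2 (one π bond).
C1: sp
C2: sp
C3: sp3
C4: sp2 ✓
C5: sp2 ✓
C6: sp2 ✓
C7: sp2 ✓
C8: sp2 ✓
C9: sp2 ✓
6 carbons are sp2.

6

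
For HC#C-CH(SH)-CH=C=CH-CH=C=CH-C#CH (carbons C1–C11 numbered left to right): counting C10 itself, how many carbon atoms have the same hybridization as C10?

C10 is sp (two π bonds).
C1: sp ✓
C2: sp ✓
C3: sp3
C4: sp2
C5: sp ✓
C6: sp2
C7: sp2
C8: sp ✓
C9: sp2
C10: sp ✓
C11: sp ✓
6 carbons are sp.

6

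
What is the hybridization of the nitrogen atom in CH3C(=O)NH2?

The nitrogen lone pair is delocalised into the carbonyl π system (amide resonance), so N is planar sp2 rather than the sp3 a naive steric count of 4 would suggest.

sp2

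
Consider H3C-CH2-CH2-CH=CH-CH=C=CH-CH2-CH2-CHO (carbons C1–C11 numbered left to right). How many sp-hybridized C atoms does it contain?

1

C1: sp3
C2: sp3
C3: sp3
C4: sp2
C5: sp2
C6: sp2
C7: sp ✓
C8: sp2
C9: sp3
C10: sp3
C11: sp2
C7 → 1 sp carbon.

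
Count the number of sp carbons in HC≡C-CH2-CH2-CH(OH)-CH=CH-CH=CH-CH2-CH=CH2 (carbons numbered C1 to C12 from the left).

C1: sp ✓
C2: sp ✓
C3: sp3
C4: sp3
C5: sp3
C6: sp2
C7: sp2
C8: sp2
C9: sp2
C10: sp3
C11: sp2
C12: sp2
C1, C2 → 2 sp carbons.

2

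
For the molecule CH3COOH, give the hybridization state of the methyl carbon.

The methyl carbon: 4 σ bonds; 4 regions of electron density → sp3.

sp3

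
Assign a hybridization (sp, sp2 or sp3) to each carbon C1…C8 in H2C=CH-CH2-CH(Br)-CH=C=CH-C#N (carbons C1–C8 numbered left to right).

C1 sp2, C2 sp2, C3 sp3, C4 sp3, C5 sp2, C6 sp, C7 sp2, C8 sp

C1 carries 3 σ bonds, plus one π bond, giving a steric number of 3, so it is sp2.
C2 — 3 σ bonds, plus one π bond. Steric number 3, so sp2.
C3 (4 σ bonds) has steric number 4: sp3.
C4 is sp3: 4 σ bonds, 4 electron-density regions.
C5: 3 σ bonds, plus one π bond; 3 regions of electron density → sp2.
C6 is sp: 2 σ bonds, plus two π bonds, 2 electron-density regions.
C7 — 3 σ bonds, plus one π bond. Steric number 3, so sp2.
C8 is sp: 2 σ bonds, plus two π bonds, 2 electron-density regions.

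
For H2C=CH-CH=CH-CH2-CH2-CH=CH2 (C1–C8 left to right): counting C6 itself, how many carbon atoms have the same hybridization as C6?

C6 is sp3 (only σ bonds).
C1: sp2
C2: sp2
C3: sp2
C4: sp2
C5: sp3 ✓
C6: sp3 ✓
C7: sp2
C8: sp2
2 carbons are sp3.

2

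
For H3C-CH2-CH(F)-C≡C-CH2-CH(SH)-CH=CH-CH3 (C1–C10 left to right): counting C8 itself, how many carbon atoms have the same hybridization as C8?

2

C8 is sp2 (one π bond).
C1: sp3
C2: sp3
C3: sp3
C4: sp
C5: sp
C6: sp3
C7: sp3
C8: sp2 ✓
C9: sp2 ✓
C10: sp3
2 carbons are sp2.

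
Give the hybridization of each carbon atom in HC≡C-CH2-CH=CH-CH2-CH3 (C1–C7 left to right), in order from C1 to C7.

C1 sp, C2 sp, C3 sp3, C4 sp2, C5 sp2, C6 sp3, C7 sp3

C1 (2 σ bonds, plus two π bonds) has steric number 2: sp.
C2 is sp: 2 σ bonds, plus two π bonds, 2 electron-density regions.
C3 has 4 σ bonds: steric number 4 → sp3.
C4: 3 σ bonds, plus one π bond; 3 regions of electron density → sp2.
C5 — 3 σ bonds, plus one π bond. Steric number 3, so sp2.
C6: 4 σ bonds — 4 electron domains, sp3.
C7: 4 σ bonds; 4 regions of electron density → sp3.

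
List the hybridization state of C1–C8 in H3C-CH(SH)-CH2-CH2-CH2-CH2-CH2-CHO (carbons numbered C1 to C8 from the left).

C1 sp3, C2 sp3, C3 sp3, C4 sp3, C5 sp3, C6 sp3, C7 sp3, C8 sp2

C1 — 4 σ bonds. Steric number 4, so sp3.
C2 — 4 σ bonds. Steric number 4, so sp3.
C3 has 4 σ bonds: steric number 4 → sp3.
C4 (4 σ bonds) has steric number 4: sp3.
C5 (4 σ bonds) has steric number 4: sp3.
C6 carries 4 σ bonds, giving a steric number of 4, so it is sp3.
C7 carries 4 σ bonds, giving a steric number of 4, so it is sp3.
C8 (3 σ bonds, plus one π bond) has steric number 3: sp2.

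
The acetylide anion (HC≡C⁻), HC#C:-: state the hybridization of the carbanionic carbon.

sp

One σ bond + one lone pair = steric number 2 → sp.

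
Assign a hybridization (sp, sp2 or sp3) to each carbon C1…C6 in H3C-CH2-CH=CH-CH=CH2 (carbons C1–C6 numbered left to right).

C1 sp3, C2 sp3, C3 sp2, C4 sp2, C5 sp2, C6 sp2

C1 carries 4 σ bonds, giving a steric number of 4, so it is sp3.
C2 is sp3: 4 σ bonds, 4 electron-density regions.
C3 is sp2: 3 σ bonds, plus one π bond, 3 electron-density regions.
C4: 3 σ bonds, plus one π bond; 3 regions of electron density → sp2.
C5 carries 3 σ bonds, plus one π bond, giving a steric number of 3, so it is sp2.
C6 carries 3 σ bonds, plus one π bond, giving a steric number of 3, so it is sp2.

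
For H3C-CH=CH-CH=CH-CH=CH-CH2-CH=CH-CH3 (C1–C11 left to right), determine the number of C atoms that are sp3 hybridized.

C1: sp3 ✓
C2: sp2
C3: sp2
C4: sp2
C5: sp2
C6: sp2
C7: sp2
C8: sp3 ✓
C9: sp2
C10: sp2
C11: sp3 ✓
C1, C8, C11 → 3 sp3 carbons.

3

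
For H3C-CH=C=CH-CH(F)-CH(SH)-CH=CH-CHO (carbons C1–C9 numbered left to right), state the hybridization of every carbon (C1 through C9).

C1 has 4 σ bonds: steric number 4 → sp3.
C2 (3 σ bonds, plus one π bond) has steric number 3: sp2.
C3 (2 σ bonds, plus two π bonds) has steric number 2: sp.
C4 is sp2: 3 σ bonds, plus one π bond, 3 electron-density regions.
C5 has 4 σ bonds: steric number 4 → sp3.
C6 is sp3: 4 σ bonds, 4 electron-density regions.
C7 carries 3 σ bonds, plus one π bond, giving a steric number of 3, so it is sp2.
C8 has 3 σ bonds, plus one π bond: steric number 3 → sp2.
C9: 3 σ bonds, plus one π bond; 3 regions of electron density → sp2.

C1 sp3, C2 sp2, C3 sp, C4 sp2, C5 sp3, C6 sp3, C7 sp2, C8 sp2, C9 sp2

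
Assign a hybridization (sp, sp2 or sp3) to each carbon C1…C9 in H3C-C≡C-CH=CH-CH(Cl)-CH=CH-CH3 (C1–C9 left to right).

C1 sp3, C2 sp, C3 sp, C4 sp2, C5 sp2, C6 sp3, C7 sp2, C8 sp2, C9 sp3

C1 is sp3: 4 σ bonds, 4 electron-density regions.
C2 carries 2 σ bonds, plus two π bonds, giving a steric number of 2, so it is sp.
C3 — 2 σ bonds, plus two π bonds. Steric number 2, so sp.
C4 — 3 σ bonds, plus one π bond. Steric number 3, so sp2.
C5 — 3 σ bonds, plus one π bond. Steric number 3, so sp2.
C6: 4 σ bonds — 4 electron domains, sp3.
C7 has 3 σ bonds, plus one π bond: steric number 3 → sp2.
C8 — 3 σ bonds, plus one π bond. Steric number 3, so sp2.
C9 is sp3: 4 σ bonds, 4 electron-density regions.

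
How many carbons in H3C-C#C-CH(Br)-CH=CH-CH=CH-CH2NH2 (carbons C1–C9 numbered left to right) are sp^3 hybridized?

3

C1: sp3 ✓
C2: sp
C3: sp
C4: sp3 ✓
C5: sp2
C6: sp2
C7: sp2
C8: sp2
C9: sp3 ✓
C1, C4, C9 → 3 sp3 carbons.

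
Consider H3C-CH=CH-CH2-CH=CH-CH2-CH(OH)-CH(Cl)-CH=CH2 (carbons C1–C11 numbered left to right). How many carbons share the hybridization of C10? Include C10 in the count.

C10 is sp2 (one π bond).
C1: sp3
C2: sp2 ✓
C3: sp2 ✓
C4: sp3
C5: sp2 ✓
C6: sp2 ✓
C7: sp3
C8: sp3
C9: sp3
C10: sp2 ✓
C11: sp2 ✓
6 carbons are sp2.

6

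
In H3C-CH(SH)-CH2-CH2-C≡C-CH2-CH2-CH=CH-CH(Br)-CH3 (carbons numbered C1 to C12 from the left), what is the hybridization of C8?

sp3

C8 is sp3: 4 σ bonds, 4 electron-density regions.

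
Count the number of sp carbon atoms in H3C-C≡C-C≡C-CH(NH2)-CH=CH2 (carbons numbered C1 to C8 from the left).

4

C1: sp3
C2: sp ✓
C3: sp ✓
C4: sp ✓
C5: sp ✓
C6: sp3
C7: sp2
C8: sp2
C2, C3, C4, C5 → 4 sp carbons.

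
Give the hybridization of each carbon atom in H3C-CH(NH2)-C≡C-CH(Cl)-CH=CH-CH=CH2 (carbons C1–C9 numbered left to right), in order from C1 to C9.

C1 sp3, C2 sp3, C3 sp, C4 sp, C5 sp3, C6 sp2, C7 sp2, C8 sp2, C9 sp2

C1 carries 4 σ bonds, giving a steric number of 4, so it is sp3.
C2 — 4 σ bonds. Steric number 4, so sp3.
C3 — 2 σ bonds, plus two π bonds. Steric number 2, so sp.
C4 carries 2 σ bonds, plus two π bonds, giving a steric number of 2, so it is sp.
C5 is sp3: 4 σ bonds, 4 electron-density regions.
C6 is sp2: 3 σ bonds, plus one π bond, 3 electron-density regions.
C7 (3 σ bonds, plus one π bond) has steric number 3: sp2.
C8 — 3 σ bonds, plus one π bond. Steric number 3, so sp2.
C9 is sp2: 3 σ bonds, plus one π bond, 3 electron-density regions.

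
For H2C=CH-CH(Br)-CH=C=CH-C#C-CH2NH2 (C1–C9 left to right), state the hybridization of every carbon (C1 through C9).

C1 sp2, C2 sp2, C3 sp3, C4 sp2, C5 sp, C6 sp2, C7 sp, C8 sp, C9 sp3

C1 has 3 σ bonds, plus one π bond: steric number 3 → sp2.
C2: 3 σ bonds, plus one π bond; 3 regions of electron density → sp2.
C3: 4 σ bonds; 4 regions of electron density → sp3.
C4 carries 3 σ bonds, plus one π bond, giving a steric number of 3, so it is sp2.
C5 — 2 σ bonds, plus two π bonds. Steric number 2, so sp.
C6 carries 3 σ bonds, plus one π bond, giving a steric number of 3, so it is sp2.
C7: 2 σ bonds, plus two π bonds; 2 regions of electron density → sp.
C8 (2 σ bonds, plus two π bonds) has steric number 2: sp.
C9 — 4 σ bonds. Steric number 4, so sp3.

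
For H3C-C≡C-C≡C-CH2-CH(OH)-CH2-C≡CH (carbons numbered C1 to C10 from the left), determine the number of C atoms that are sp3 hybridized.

4

C1: sp3 ✓
C2: sp
C3: sp
C4: sp
C5: sp
C6: sp3 ✓
C7: sp3 ✓
C8: sp3 ✓
C9: sp
C10: sp
C1, C6, C7, C8 → 4 sp3 carbons.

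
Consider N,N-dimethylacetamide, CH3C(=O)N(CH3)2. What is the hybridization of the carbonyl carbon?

The carbonyl carbon is sp2: 3 σ bonds, plus one π bond, 3 electron-density regions.

sp2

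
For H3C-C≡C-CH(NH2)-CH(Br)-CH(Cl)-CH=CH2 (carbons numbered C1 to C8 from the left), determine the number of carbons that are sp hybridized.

2

C1: sp3
C2: sp ✓
C3: sp ✓
C4: sp3
C5: sp3
C6: sp3
C7: sp2
C8: sp2
C2, C3 → 2 sp carbons.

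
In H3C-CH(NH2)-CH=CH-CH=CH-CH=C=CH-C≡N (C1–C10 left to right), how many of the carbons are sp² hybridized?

6

C1: sp3
C2: sp3
C3: sp2 ✓
C4: sp2 ✓
C5: sp2 ✓
C6: sp2 ✓
C7: sp2 ✓
C8: sp
C9: sp2 ✓
C10: sp
C3, C4, C5, C6, C7, C9 → 6 sp2 carbons.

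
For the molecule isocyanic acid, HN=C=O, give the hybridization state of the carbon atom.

The carbon atom (2 σ bonds, plus two π bonds) has steric number 2: sp.

sp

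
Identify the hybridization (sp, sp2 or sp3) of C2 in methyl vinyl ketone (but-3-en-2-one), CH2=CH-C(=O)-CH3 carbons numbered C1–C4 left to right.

sp^2

C2 (3 σ bonds, plus one π bond) has steric number 3: sp2.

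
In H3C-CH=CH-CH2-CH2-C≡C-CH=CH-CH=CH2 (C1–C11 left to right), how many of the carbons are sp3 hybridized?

3

C1: sp3 ✓
C2: sp2
C3: sp2
C4: sp3 ✓
C5: sp3 ✓
C6: sp
C7: sp
C8: sp2
C9: sp2
C10: sp2
C11: sp2
C1, C4, C5 → 3 sp3 carbons.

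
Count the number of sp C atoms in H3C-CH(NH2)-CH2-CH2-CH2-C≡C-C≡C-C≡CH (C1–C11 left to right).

C1: sp3
C2: sp3
C3: sp3
C4: sp3
C5: sp3
C6: sp ✓
C7: sp ✓
C8: sp ✓
C9: sp ✓
C10: sp ✓
C11: sp ✓
C6, C7, C8, C9, C10, C11 → 6 sp carbons.

6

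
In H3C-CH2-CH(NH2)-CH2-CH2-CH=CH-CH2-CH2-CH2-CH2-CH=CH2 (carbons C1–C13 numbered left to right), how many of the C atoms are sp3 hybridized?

C1: sp3 ✓
C2: sp3 ✓
C3: sp3 ✓
C4: sp3 ✓
C5: sp3 ✓
C6: sp2
C7: sp2
C8: sp3 ✓
C9: sp3 ✓
C10: sp3 ✓
C11: sp3 ✓
C12: sp2
C13: sp2
C1, C2, C3, C4, C5, C8, C9, C10, C11 → 9 sp3 carbons.

9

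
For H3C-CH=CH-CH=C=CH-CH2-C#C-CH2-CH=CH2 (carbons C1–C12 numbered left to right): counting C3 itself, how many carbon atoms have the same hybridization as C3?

C3 is sp2 (one π bond).
C1: sp3
C2: sp2 ✓
C3: sp2 ✓
C4: sp2 ✓
C5: sp
C6: sp2 ✓
C7: sp3
C8: sp
C9: sp
C10: sp3
C11: sp2 ✓
C12: sp2 ✓
6 carbons are sp2.

6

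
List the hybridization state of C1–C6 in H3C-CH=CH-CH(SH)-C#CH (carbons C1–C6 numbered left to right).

C1 is sp3: 4 σ bonds, 4 electron-density regions.
C2: 3 σ bonds, plus one π bond; 3 regions of electron density → sp2.
C3 (3 σ bonds, plus one π bond) has steric number 3: sp2.
C4: 4 σ bonds; 4 regions of electron density → sp3.
C5 has 2 σ bonds, plus two π bonds: steric number 2 → sp.
C6 — 2 σ bonds, plus two π bonds. Steric number 2, so sp.

C1 sp3, C2 sp2, C3 sp2, C4 sp3, C5 sp, C6 sp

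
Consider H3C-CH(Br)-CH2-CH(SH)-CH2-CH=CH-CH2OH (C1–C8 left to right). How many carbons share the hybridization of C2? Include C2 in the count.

6

C2 is sp3 (only σ bonds).
C1: sp3 ✓
C2: sp3 ✓
C3: sp3 ✓
C4: sp3 ✓
C5: sp3 ✓
C6: sp2
C7: sp2
C8: sp3 ✓
6 carbons are sp3.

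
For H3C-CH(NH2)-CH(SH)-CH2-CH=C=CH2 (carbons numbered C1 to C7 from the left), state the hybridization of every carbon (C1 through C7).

C1 sp3, C2 sp3, C3 sp3, C4 sp3, C5 sp2, C6 sp, C7 sp2

C1: 4 σ bonds — 4 electron domains, sp3.
C2 has 4 σ bonds: steric number 4 → sp3.
C3 has 4 σ bonds: steric number 4 → sp3.
C4 has 4 σ bonds: steric number 4 → sp3.
C5 is sp2: 3 σ bonds, plus one π bond, 3 electron-density regions.
C6 carries 2 σ bonds, plus two π bonds, giving a steric number of 2, so it is sp.
C7 is sp2: 3 σ bonds, plus one π bond, 3 electron-density regions.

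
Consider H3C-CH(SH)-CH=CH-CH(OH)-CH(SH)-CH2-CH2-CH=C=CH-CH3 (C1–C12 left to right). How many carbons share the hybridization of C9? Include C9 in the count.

4

C9 is sp2 (one π bond).
C1: sp3
C2: sp3
C3: sp2 ✓
C4: sp2 ✓
C5: sp3
C6: sp3
C7: sp3
C8: sp3
C9: sp2 ✓
C10: sp
C11: sp2 ✓
C12: sp3
4 carbons are sp2.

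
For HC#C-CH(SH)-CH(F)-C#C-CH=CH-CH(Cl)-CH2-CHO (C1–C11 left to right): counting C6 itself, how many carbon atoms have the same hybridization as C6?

4

C6 is sp (two π bonds).
C1: sp ✓
C2: sp ✓
C3: sp3
C4: sp3
C5: sp ✓
C6: sp ✓
C7: sp2
C8: sp2
C9: sp3
C10: sp3
C11: sp2
4 carbons are sp.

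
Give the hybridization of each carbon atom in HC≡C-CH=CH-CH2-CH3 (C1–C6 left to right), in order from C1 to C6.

C1 sp, C2 sp, C3 sp2, C4 sp2, C5 sp3, C6 sp3

C1 — 2 σ bonds, plus two π bonds. Steric number 2, so sp.
C2 — 2 σ bonds, plus two π bonds. Steric number 2, so sp.
C3 — 3 σ bonds, plus one π bond. Steric number 3, so sp2.
C4 (3 σ bonds, plus one π bond) has steric number 3: sp2.
C5: 4 σ bonds — 4 electron domains, sp3.
C6 has 4 σ bonds: steric number 4 → sp3.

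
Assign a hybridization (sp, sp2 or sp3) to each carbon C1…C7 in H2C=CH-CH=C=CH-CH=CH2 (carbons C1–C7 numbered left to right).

C1 sp2, C2 sp2, C3 sp2, C4 sp, C5 sp2, C6 sp2, C7 sp2

C1 carries 3 σ bonds, plus one π bond, giving a steric number of 3, so it is sp2.
C2 carries 3 σ bonds, plus one π bond, giving a steric number of 3, so it is sp2.
C3 has 3 σ bonds, plus one π bond: steric number 3 → sp2.
C4 carries 2 σ bonds, plus two π bonds, giving a steric number of 2, so it is sp.
C5: 3 σ bonds, plus one π bond; 3 regions of electron density → sp2.
C6 — 3 σ bonds, plus one π bond. Steric number 3, so sp2.
C7 has 3 σ bonds, plus one π bond: steric number 3 → sp2.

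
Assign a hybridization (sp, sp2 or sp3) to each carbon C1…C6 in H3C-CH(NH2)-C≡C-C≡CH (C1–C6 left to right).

C1: 4 σ bonds; 4 regions of electron density → sp3.
C2: 4 σ bonds — 4 electron domains, sp3.
C3: 2 σ bonds, plus two π bonds — 2 electron domains, sp.
C4 carries 2 σ bonds, plus two π bonds, giving a steric number of 2, so it is sp.
C5: 2 σ bonds, plus two π bonds; 2 regions of electron density → sp.
C6 is sp: 2 σ bonds, plus two π bonds, 2 electron-density regions.

C1 sp3, C2 sp3, C3 sp, C4 sp, C5 sp, C6 sp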